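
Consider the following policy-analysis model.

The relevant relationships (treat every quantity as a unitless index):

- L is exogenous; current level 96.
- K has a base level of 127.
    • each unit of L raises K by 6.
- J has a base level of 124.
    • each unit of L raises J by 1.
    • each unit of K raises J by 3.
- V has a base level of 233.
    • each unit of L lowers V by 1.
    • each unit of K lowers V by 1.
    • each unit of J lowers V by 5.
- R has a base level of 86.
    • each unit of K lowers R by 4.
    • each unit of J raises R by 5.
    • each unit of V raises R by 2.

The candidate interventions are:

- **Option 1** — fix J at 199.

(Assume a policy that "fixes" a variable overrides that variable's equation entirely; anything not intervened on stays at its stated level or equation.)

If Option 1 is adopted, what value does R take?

Option 1 (J := 199):
  L = 96
  K = 127 + 6·96 = 703
  J = 199
  V = 233 − 96 − 703 − 5·199 = -1561
  R = 86 − 4·703 + 5·199 + 2·(-1561) = -4853

-4853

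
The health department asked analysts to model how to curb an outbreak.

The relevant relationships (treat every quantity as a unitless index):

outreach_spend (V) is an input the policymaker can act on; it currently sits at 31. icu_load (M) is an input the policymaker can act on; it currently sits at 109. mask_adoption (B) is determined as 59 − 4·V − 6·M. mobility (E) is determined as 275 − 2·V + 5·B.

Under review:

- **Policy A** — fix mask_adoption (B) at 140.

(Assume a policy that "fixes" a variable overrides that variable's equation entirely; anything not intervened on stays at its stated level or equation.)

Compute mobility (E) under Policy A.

Policy A (B := 140):
  V = 31
  M = 109
  B = 140
  E = 275 − 2·31 + 5·140 = 913

913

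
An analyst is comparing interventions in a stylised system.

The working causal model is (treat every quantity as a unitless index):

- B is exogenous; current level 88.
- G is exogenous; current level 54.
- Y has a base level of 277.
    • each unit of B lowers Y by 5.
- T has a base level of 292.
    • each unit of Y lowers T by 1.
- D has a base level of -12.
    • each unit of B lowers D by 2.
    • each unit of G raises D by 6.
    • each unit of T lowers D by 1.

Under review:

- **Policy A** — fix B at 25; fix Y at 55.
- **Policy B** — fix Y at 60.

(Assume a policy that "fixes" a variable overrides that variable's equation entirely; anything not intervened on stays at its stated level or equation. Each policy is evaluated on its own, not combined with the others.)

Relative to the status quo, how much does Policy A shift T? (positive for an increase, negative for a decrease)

-218

Baseline:
  B = 88
  Y = 277 − 5·88 = -163
  T = 292 − (-163) = 455
Policy A (B := 25, Y := 55):
  B = 25
  Y = 55
  T = 292 − 55 = 237
Change in T: 237 − 455 = -218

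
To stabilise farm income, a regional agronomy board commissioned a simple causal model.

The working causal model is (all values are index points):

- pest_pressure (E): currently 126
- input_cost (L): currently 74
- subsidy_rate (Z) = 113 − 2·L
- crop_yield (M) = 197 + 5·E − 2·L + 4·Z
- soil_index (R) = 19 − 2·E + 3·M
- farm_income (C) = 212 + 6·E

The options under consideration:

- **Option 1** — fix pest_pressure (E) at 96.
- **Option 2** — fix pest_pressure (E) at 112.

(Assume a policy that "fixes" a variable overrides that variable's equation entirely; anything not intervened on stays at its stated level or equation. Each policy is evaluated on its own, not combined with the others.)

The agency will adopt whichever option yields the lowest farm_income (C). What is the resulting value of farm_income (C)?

788

Option 1 (E := 96):
  E = 96
  C = 212 + 6·96 = 788
Option 2 (E := 112):
  E = 112
  C = 212 + 6·112 = 884
Comparing — Option 1: C=788, Option 2: C=884. Lowest is 788 (Option 1).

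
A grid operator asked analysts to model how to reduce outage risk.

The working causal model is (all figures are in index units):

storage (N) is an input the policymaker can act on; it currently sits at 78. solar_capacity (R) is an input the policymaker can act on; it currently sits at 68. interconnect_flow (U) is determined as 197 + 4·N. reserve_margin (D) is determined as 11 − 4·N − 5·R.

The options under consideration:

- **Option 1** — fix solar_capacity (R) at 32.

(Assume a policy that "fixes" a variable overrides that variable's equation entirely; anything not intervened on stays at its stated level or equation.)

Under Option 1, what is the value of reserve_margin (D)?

Option 1 (R := 32):
  N = 78
  R = 32
  D = 11 − 4·78 − 5·32 = -461

-461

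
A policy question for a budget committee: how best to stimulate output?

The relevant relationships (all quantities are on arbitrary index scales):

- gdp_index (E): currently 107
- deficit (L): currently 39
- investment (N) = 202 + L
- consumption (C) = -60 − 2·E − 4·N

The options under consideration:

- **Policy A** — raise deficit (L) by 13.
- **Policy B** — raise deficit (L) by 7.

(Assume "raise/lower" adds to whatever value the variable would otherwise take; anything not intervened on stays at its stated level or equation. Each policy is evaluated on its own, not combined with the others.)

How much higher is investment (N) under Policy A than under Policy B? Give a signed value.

Policy A (L + 13):
  L = 39 + 13 = 52
  N = 202 + 52 = 254
Policy B (L + 7):
  L = 39 + 7 = 46
  N = 202 + 46 = 248
N: 254 − 248 = 6

6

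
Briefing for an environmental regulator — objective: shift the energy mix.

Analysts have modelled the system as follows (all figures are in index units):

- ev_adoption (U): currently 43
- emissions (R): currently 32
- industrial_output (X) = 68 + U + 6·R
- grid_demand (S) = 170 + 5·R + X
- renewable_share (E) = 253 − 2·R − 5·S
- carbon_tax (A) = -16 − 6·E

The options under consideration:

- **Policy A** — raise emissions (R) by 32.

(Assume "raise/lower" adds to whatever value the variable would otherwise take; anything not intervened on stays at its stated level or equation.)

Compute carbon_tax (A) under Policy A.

Policy A (R + 32):
  U = 43
  R = 32 + 32 = 64
  X = 68 + 43 + 6·64 = 495
  S = 170 + 5·64 + 495 = 985
  E = 253 − 2·64 − 5·985 = -4800
  A = -16 − 6·(-4800) = 28784

28784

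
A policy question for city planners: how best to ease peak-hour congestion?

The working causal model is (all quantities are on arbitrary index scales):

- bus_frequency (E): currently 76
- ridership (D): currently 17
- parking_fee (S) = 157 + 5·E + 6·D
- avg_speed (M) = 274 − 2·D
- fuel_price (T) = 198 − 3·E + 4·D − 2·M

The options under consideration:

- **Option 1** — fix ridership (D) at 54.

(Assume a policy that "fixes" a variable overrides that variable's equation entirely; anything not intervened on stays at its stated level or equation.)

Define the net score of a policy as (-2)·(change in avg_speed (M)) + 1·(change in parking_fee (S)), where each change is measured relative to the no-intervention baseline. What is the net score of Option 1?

Baseline:
  E = 76
  D = 17
  S = 157 + 5·76 + 6·17 = 639
  M = 274 − 2·17 = 240
Option 1 (D := 54):
  E = 76
  D = 54
  S = 157 + 5·76 + 6·54 = 861
  M = 274 − 2·54 = 166
ΔM = 166 − 240 = -74; ΔS = 861 − 639 = 222
Score = (-2)·(-74) + 1·222 = 370

370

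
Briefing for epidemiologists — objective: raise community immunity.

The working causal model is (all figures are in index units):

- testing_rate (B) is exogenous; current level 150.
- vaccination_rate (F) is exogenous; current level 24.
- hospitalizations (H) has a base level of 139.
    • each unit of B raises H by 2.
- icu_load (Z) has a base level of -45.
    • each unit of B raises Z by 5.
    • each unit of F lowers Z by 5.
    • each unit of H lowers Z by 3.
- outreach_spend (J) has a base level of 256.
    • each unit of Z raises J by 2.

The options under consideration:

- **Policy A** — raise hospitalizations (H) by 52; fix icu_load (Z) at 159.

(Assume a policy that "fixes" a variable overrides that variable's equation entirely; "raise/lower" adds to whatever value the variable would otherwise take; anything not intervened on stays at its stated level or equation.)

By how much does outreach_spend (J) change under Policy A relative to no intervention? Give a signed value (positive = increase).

1782

Baseline:
  B = 150
  F = 24
  H = 139 + 2·150 = 439
  Z = -45 + 5·150 − 5·24 − 3·439 = -732
  J = 256 + 2·(-732) = -1208
Policy A (H + 52, Z := 159):
  B = 150
  F = 24
  H = 139 + 2·150 (+52 from intervention) = 491
  Z = 159
  J = 256 + 2·159 = 574
Change in J: 574 − (-1208) = 1782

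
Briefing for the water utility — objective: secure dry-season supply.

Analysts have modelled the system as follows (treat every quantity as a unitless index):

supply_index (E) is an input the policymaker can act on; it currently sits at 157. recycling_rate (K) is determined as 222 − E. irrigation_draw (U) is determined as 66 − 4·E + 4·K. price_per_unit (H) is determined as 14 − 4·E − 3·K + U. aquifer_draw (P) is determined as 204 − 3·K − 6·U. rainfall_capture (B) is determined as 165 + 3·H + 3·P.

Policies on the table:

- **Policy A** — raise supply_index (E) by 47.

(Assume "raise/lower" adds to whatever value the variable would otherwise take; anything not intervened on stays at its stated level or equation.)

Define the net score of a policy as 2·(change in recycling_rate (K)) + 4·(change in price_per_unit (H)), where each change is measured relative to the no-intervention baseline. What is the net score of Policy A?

Baseline:
  E = 157
  K = 222 − 157 = 65
  U = 66 − 4·157 + 4·65 = -302
  H = 14 − 4·157 − 3·65 + (-302) = -1111
Policy A (E + 47):
  E = 157 + 47 = 204
  K = 222 − 204 = 18
  U = 66 − 4·204 + 4·18 = -678
  H = 14 − 4·204 − 3·18 + (-678) = -1534
ΔK = 18 − 65 = -47; ΔH = -1534 − (-1111) = -423
Score = 2·(-47) + 4·(-423) = -1786

-1786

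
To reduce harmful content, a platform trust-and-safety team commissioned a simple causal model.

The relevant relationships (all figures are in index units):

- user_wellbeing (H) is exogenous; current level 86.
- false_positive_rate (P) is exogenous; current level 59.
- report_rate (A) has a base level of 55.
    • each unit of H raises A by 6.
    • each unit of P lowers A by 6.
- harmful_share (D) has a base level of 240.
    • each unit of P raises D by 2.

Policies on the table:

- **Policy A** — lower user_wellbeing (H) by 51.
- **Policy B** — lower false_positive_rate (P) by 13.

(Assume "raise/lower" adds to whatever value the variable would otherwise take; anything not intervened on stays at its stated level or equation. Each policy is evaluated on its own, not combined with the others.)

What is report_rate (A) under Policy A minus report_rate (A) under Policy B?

-384

Policy A (H − 51):
  H = 86 − 51 = 35
  P = 59
  A = 55 + 6·35 − 6·59 = -89
Policy B (P − 13):
  H = 86
  P = 59 − 13 = 46
  A = 55 + 6·86 − 6·46 = 295
A: -89 − 295 = -384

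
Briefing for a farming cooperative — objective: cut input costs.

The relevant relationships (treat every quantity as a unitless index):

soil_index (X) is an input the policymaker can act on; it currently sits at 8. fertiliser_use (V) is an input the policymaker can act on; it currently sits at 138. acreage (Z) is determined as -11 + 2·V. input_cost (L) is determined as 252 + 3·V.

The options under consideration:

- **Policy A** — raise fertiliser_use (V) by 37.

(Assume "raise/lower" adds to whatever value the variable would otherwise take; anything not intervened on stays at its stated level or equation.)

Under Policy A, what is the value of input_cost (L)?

777

Policy A (V + 37):
  V = 138 + 37 = 175
  L = 252 + 3·175 = 777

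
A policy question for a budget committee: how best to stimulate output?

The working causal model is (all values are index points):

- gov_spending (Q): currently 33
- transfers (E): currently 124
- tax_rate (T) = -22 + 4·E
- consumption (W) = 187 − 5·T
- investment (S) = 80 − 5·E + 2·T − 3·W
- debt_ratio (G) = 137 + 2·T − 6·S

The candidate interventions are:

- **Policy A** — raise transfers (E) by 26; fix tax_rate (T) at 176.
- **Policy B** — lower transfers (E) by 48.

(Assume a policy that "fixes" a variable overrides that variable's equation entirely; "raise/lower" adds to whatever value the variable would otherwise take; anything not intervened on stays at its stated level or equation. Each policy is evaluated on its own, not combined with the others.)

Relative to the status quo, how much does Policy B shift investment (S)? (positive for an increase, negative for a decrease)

Baseline:
  E = 124
  T = -22 + 4·124 = 474
  W = 187 − 5·474 = -2183
  S = 80 − 5·124 + 2·474 − 3·(-2183) = 6957
Policy B (E − 48):
  E = 124 − 48 = 76
  T = -22 + 4·76 = 282
  W = 187 − 5·282 = -1223
  S = 80 − 5·76 + 2·282 − 3·(-1223) = 3933
Change in S: 3933 − 6957 = -3024

-3024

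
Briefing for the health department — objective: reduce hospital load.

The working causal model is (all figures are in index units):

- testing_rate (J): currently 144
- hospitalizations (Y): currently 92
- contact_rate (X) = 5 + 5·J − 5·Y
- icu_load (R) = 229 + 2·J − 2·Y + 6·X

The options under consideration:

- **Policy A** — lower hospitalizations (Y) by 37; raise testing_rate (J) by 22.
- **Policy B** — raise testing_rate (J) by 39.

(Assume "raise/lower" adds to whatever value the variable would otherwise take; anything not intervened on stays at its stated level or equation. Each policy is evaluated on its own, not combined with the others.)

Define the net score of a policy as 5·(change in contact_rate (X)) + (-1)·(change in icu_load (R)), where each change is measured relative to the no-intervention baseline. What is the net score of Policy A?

Baseline:
  J = 144
  Y = 92
  X = 5 + 5·144 − 5·92 = 265
  R = 229 + 2·144 − 2·92 + 6·265 = 1923
Policy A (Y − 37, J + 22):
  J = 144 + 22 = 166
  Y = 92 − 37 = 55
  X = 5 + 5·166 − 5·55 = 560
  R = 229 + 2·166 − 2·55 + 6·560 = 3811
ΔX = 560 − 265 = 295; ΔR = 3811 − 1923 = 1888
Score = 5·295 + (-1)·1888 = -413

-413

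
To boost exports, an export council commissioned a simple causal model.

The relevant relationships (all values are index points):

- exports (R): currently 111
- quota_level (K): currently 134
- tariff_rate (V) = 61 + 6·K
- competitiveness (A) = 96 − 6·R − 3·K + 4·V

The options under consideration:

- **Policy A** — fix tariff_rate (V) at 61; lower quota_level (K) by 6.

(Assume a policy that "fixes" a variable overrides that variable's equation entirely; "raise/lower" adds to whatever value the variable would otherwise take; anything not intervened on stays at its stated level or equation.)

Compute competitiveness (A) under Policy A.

Policy A (V := 61, K − 6):
  R = 111
  K = 134 − 6 = 128
  V = 61
  A = 96 − 6·111 − 3·128 + 4·61 = -710

-710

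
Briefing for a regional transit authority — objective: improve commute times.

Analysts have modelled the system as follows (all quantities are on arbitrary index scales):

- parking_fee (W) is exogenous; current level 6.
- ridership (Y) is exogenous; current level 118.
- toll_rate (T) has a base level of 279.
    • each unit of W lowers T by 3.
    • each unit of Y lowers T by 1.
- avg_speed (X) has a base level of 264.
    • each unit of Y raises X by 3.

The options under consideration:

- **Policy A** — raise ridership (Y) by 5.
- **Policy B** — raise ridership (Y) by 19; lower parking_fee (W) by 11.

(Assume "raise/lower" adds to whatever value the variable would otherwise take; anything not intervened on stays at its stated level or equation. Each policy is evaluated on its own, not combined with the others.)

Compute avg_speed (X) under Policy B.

Policy B (Y + 19, W − 11):
  Y = 118 + 19 = 137
  X = 264 + 3·137 = 675

675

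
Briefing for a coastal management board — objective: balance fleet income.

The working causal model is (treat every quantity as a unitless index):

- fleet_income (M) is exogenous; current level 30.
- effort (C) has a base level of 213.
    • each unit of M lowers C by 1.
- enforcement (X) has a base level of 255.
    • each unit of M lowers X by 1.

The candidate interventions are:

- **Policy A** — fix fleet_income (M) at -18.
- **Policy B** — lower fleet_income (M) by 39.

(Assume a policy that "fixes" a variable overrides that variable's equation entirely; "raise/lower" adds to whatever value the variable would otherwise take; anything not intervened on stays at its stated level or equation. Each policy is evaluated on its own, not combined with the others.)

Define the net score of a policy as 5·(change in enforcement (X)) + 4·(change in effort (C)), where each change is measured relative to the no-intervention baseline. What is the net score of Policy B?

351

Baseline:
  M = 30
  C = 213 − 30 = 183
  X = 255 − 30 = 225
Policy B (M − 39):
  M = 30 − 39 = -9
  C = 213 − (-9) = 222
  X = 255 − (-9) = 264
ΔX = 264 − 225 = 39; ΔC = 222 − 183 = 39
Score = 5·39 + 4·39 = 351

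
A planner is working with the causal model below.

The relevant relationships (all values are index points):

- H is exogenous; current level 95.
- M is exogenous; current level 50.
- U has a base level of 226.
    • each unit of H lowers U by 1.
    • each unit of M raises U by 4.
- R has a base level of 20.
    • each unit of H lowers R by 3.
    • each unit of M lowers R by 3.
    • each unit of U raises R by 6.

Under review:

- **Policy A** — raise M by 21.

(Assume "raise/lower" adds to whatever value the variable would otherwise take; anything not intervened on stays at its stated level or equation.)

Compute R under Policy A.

2012

Policy A (M + 21):
  H = 95
  M = 50 + 21 = 71
  U = 226 − 95 + 4·71 = 415
  R = 20 − 3·95 − 3·71 + 6·415 = 2012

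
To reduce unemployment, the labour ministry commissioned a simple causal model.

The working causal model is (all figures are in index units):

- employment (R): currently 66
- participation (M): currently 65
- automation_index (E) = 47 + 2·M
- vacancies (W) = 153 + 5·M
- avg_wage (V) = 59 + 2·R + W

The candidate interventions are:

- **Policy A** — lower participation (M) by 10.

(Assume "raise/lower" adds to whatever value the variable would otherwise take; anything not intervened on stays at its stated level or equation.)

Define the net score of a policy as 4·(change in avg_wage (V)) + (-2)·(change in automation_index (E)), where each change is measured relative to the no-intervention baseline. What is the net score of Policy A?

-160

Baseline:
  R = 66
  M = 65
  E = 47 + 2·65 = 177
  W = 153 + 5·65 = 478
  V = 59 + 2·66 + 478 = 669
Policy A (M − 10):
  R = 66
  M = 65 − 10 = 55
  E = 47 + 2·55 = 157
  W = 153 + 5·55 = 428
  V = 59 + 2·66 + 428 = 619
ΔV = 619 − 669 = -50; ΔE = 157 − 177 = -20
Score = 4·(-50) + (-2)·(-20) = -160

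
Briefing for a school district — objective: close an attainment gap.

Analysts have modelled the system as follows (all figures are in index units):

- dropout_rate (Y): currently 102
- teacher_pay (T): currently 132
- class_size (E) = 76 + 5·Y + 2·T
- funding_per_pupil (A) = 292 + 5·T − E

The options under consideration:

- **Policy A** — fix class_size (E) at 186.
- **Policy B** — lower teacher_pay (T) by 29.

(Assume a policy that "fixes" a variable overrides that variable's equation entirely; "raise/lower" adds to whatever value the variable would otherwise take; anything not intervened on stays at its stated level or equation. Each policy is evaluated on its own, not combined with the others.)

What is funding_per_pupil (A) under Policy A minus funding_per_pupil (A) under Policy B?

Policy A (E := 186):
  Y = 102
  T = 132
  E = 186
  A = 292 + 5·132 − 186 = 766
Policy B (T − 29):
  Y = 102
  T = 132 − 29 = 103
  E = 76 + 5·102 + 2·103 = 792
  A = 292 + 5·103 − 792 = 15
A: 766 − 15 = 751

751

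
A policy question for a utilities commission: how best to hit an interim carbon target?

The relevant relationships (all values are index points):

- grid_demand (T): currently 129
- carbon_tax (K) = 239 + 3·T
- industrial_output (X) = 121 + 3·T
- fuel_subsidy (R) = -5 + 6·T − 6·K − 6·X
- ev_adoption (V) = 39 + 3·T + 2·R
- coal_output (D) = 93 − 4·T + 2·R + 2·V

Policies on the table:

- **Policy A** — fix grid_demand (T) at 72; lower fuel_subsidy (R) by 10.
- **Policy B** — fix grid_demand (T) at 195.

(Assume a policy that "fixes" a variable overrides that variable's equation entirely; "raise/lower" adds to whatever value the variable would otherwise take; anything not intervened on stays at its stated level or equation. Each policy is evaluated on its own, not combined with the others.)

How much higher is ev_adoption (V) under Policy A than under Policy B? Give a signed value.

Policy A (T := 72, R − 10):
  T = 72
  K = 239 + 3·72 = 455
  X = 121 + 3·72 = 337
  R = -5 + 6·72 − 6·455 − 6·337 (−10 from intervention) = -4335
  V = 39 + 3·72 + 2·(-4335) = -8415
Policy B (T := 195):
  T = 195
  K = 239 + 3·195 = 824
  X = 121 + 3·195 = 706
  R = -5 + 6·195 − 6·824 − 6·706 = -8015
  V = 39 + 3·195 + 2·(-8015) = -15406
V: -8415 − (-15406) = 6991

6991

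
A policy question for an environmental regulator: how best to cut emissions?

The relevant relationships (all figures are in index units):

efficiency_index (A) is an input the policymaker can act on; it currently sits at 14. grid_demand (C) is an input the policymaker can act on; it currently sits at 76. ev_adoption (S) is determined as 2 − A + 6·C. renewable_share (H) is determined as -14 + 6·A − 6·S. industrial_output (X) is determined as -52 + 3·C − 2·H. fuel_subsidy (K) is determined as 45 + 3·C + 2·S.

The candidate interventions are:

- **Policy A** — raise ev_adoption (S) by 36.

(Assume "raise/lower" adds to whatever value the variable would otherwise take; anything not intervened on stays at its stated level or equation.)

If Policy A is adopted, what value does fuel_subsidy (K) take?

1233

Policy A (S + 36):
  A = 14
  C = 76
  S = 2 − 14 + 6·76 (+36 from intervention) = 480
  K = 45 + 3·76 + 2·480 = 1233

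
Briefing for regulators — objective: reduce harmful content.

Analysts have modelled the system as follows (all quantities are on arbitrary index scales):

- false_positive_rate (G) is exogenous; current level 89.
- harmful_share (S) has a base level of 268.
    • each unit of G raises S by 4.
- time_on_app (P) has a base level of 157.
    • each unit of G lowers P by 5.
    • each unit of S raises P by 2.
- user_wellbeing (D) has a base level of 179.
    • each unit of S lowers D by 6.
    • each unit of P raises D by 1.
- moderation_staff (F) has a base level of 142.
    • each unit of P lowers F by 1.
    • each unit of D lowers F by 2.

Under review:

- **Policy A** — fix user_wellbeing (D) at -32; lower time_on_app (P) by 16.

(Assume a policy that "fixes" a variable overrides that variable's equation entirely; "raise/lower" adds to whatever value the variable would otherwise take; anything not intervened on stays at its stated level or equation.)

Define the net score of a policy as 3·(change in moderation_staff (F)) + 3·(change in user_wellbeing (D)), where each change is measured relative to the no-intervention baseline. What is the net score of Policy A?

Baseline:
  G = 89
  S = 268 + 4·89 = 624
  P = 157 − 5·89 + 2·624 = 960
  D = 179 − 6·624 + 960 = -2605
  F = 142 − 960 − 2·(-2605) = 4392
Policy A (D := -32, P − 16):
  G = 89
  S = 268 + 4·89 = 624
  P = 157 − 5·89 + 2·624 (−16 from intervention) = 944
  D = -32
  F = 142 − 944 − 2·(-32) = -738
ΔF = -738 − 4392 = -5130; ΔD = -32 − (-2605) = 2573
Score = 3·(-5130) + 3·2573 = -7671

-7671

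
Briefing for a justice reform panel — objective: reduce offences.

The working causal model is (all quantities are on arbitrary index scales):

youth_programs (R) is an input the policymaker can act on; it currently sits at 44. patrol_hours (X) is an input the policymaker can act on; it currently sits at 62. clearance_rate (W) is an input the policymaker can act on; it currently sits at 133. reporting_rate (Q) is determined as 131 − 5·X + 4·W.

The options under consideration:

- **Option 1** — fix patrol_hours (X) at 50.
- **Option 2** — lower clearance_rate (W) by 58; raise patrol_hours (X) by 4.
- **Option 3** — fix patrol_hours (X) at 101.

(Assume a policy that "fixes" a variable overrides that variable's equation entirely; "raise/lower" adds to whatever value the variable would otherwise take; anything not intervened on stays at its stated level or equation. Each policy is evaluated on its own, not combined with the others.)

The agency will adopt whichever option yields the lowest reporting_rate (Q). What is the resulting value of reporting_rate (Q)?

101

Option 1 (X := 50):
  X = 50
  W = 133
  Q = 131 − 5·50 + 4·133 = 413
Option 2 (W − 58, X + 4):
  X = 62 + 4 = 66
  W = 133 − 58 = 75
  Q = 131 − 5·66 + 4·75 = 101
Option 3 (X := 101):
  X = 101
  W = 133
  Q = 131 − 5·101 + 4·133 = 158
Comparing — Option 1: Q=413, Option 2: Q=101, Option 3: Q=158. Lowest is 101 (Option 2).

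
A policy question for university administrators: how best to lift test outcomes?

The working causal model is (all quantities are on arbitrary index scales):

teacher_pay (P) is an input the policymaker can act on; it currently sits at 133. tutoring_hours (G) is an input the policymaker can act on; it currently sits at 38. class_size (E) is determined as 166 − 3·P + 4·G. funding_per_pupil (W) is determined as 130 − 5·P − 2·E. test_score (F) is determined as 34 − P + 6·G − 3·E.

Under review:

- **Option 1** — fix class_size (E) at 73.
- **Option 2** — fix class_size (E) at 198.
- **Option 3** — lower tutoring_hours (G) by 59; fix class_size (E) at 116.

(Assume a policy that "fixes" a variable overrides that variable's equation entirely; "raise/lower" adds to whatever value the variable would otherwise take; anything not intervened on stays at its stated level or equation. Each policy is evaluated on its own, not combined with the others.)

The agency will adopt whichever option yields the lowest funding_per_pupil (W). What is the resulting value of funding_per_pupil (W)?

Option 1 (E := 73):
  P = 133
  G = 38
  E = 73
  W = 130 − 5·133 − 2·73 = -681
Option 2 (E := 198):
  P = 133
  G = 38
  E = 198
  W = 130 − 5·133 − 2·198 = -931
Option 3 (G − 59, E := 116):
  P = 133
  G = 38 − 59 = -21
  E = 116
  W = 130 − 5·133 − 2·116 = -767
Comparing — Option 1: W=-681, Option 2: W=-931, Option 3: W=-767. Lowest is -931 (Option 2).

-931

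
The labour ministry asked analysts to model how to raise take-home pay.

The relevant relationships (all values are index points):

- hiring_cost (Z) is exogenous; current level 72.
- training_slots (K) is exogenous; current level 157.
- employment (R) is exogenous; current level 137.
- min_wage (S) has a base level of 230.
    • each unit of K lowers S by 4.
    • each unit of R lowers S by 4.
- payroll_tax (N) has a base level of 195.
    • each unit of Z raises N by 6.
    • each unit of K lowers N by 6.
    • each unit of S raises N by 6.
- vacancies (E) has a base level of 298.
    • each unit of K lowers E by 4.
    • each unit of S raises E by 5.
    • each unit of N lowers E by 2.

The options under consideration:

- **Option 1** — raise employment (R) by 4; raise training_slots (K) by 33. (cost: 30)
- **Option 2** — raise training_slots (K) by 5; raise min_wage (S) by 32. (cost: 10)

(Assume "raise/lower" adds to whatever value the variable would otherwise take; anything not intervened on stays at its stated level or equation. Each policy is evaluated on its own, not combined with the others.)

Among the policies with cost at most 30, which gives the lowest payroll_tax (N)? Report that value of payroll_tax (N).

-7077

Option 1 (R + 4, K + 33):
  Z = 72
  K = 157 + 33 = 190
  R = 137 + 4 = 141
  S = 230 − 4·190 − 4·141 = -1094
  N = 195 + 6·72 − 6·190 + 6·(-1094) = -7077
Option 2 (K + 5, S + 32):
  Z = 72
  K = 157 + 5 = 162
  R = 137
  S = 230 − 4·162 − 4·137 (+32 from intervention) = -934
  N = 195 + 6·72 − 6·162 + 6·(-934) = -5949
Comparing — Option 1: N=-7077, Option 2: N=-5949. Lowest is -7077 (Option 1).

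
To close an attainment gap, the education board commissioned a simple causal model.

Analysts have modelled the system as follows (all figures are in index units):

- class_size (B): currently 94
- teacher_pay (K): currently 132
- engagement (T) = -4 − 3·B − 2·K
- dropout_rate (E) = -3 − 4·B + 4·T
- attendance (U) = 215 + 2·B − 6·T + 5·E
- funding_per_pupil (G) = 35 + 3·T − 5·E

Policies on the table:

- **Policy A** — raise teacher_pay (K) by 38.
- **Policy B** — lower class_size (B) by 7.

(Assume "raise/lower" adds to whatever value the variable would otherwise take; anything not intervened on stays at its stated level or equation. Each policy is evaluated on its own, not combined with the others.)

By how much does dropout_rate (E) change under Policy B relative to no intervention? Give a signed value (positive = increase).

Baseline:
  B = 94
  K = 132
  T = -4 − 3·94 − 2·132 = -550
  E = -3 − 4·94 + 4·(-550) = -2579
Policy B (B − 7):
  B = 94 − 7 = 87
  K = 132
  T = -4 − 3·87 − 2·132 = -529
  E = -3 − 4·87 + 4·(-529) = -2467
Change in E: -2467 − (-2579) = 112

112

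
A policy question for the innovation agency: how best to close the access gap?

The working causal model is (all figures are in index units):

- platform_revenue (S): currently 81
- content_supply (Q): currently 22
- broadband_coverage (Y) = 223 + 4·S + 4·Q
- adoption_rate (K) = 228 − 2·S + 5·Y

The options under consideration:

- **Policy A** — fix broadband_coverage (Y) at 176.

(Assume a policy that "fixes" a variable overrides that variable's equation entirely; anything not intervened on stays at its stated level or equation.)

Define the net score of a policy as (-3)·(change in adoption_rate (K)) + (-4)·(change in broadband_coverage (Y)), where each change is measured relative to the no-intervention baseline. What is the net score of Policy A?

8721

Baseline:
  S = 81
  Q = 22
  Y = 223 + 4·81 + 4·22 = 635
  K = 228 − 2·81 + 5·635 = 3241
Policy A (Y := 176):
  S = 81
  Q = 22
  Y = 176
  K = 228 − 2·81 + 5·176 = 946
ΔK = 946 − 3241 = -2295; ΔY = 176 − 635 = -459
Score = (-3)·(-2295) + (-4)·(-459) = 8721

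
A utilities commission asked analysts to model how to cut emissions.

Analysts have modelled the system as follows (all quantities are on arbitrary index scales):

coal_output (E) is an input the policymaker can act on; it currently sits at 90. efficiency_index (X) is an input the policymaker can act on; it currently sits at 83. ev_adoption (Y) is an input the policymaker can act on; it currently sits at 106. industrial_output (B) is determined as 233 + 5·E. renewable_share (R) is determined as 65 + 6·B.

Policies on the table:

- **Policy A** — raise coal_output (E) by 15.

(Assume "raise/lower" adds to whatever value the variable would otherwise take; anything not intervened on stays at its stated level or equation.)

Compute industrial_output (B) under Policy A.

758

Policy A (E + 15):
  E = 90 + 15 = 105
  B = 233 + 5·105 = 758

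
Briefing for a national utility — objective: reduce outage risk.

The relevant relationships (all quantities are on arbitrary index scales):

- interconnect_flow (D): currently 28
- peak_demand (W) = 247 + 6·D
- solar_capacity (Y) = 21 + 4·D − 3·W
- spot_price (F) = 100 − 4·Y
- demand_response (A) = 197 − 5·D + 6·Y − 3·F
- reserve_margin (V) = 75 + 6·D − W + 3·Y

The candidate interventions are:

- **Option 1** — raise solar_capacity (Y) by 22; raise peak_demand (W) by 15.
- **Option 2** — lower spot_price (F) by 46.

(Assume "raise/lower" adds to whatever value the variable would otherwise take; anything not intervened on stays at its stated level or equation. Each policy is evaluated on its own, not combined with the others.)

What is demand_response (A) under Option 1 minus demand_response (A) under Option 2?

-552

Option 1 (Y + 22, W + 15):
  D = 28
  W = 247 + 6·28 (+15 from intervention) = 430
  Y = 21 + 4·28 − 3·430 (+22 from intervention) = -1135
  F = 100 − 4·(-1135) = 4640
  A = 197 − 5·28 + 6·(-1135) − 3·4640 = -20673
Option 2 (F − 46):
  D = 28
  W = 247 + 6·28 = 415
  Y = 21 + 4·28 − 3·415 = -1112
  F = 100 − 4·(-1112) (−46 from intervention) = 4502
  A = 197 − 5·28 + 6·(-1112) − 3·4502 = -20121
A: -20673 − (-20121) = -552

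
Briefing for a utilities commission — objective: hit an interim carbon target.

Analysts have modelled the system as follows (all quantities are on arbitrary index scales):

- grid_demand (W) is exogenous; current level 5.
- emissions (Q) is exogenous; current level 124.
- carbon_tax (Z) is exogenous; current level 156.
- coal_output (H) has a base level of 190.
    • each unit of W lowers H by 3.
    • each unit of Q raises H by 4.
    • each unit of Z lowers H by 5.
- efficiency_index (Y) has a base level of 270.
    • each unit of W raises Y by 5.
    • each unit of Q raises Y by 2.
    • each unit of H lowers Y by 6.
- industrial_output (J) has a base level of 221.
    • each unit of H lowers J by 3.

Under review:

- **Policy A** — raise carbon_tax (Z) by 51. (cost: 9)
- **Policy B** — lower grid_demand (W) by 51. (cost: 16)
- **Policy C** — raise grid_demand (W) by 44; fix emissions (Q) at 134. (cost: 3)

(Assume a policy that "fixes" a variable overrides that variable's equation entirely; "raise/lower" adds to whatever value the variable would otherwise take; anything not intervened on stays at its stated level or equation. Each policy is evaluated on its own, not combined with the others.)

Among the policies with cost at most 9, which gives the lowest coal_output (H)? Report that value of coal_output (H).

Policy A (Z + 51):
  W = 5
  Q = 124
  Z = 156 + 51 = 207
  H = 190 − 3·5 + 4·124 − 5·207 = -364
Policy C (W + 44, Q := 134):
  W = 5 + 44 = 49
  Q = 134
  Z = 156
  H = 190 − 3·49 + 4·134 − 5·156 = -201
Comparing — Policy A: H=-364, Policy C: H=-201. Lowest is -364 (Policy A).

-364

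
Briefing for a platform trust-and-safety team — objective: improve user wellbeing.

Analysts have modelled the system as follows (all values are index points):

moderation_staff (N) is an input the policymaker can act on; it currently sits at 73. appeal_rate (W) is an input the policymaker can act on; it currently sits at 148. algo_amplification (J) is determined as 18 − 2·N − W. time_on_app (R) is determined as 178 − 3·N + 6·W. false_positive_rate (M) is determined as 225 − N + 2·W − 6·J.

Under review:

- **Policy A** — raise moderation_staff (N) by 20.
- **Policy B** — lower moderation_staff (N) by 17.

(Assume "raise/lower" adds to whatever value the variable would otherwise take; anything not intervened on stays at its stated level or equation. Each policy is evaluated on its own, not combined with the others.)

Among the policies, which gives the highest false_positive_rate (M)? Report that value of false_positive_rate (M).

2324

Policy A (N + 20):
  N = 73 + 20 = 93
  W = 148
  J = 18 − 2·93 − 148 = -316
  M = 225 − 93 + 2·148 − 6·(-316) = 2324
Policy B (N − 17):
  N = 73 − 17 = 56
  W = 148
  J = 18 − 2·56 − 148 = -242
  M = 225 − 56 + 2·148 − 6·(-242) = 1917
Comparing — Policy A: M=2324, Policy B: M=1917. Highest is 2324 (Policy A).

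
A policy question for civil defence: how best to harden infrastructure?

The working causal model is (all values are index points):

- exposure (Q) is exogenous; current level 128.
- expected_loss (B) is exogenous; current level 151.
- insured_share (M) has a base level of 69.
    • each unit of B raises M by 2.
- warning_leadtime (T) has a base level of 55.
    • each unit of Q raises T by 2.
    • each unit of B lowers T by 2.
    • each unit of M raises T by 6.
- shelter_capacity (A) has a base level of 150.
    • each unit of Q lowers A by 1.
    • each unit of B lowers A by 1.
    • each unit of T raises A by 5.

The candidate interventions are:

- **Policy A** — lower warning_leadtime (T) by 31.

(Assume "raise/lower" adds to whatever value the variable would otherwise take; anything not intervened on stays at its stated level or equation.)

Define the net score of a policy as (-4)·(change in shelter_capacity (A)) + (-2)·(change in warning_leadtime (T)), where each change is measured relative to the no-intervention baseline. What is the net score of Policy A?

682

Baseline:
  Q = 128
  B = 151
  M = 69 + 2·151 = 371
  T = 55 + 2·128 − 2·151 + 6·371 = 2235
  A = 150 − 128 − 151 + 5·2235 = 11046
Policy A (T − 31):
  Q = 128
  B = 151
  M = 69 + 2·151 = 371
  T = 55 + 2·128 − 2·151 + 6·371 (−31 from intervention) = 2204
  A = 150 − 128 − 151 + 5·2204 = 10891
ΔA = 10891 − 11046 = -155; ΔT = 2204 − 2235 = -31
Score = (-4)·(-155) + (-2)·(-31) = 682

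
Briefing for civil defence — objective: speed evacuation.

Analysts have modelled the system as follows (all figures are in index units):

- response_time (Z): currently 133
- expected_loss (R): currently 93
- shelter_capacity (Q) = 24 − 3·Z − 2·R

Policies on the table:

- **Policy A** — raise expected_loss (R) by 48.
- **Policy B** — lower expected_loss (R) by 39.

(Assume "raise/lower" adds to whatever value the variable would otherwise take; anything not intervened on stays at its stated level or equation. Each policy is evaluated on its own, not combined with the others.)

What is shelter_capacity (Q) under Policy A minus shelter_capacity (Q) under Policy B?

Policy A (R + 48):
  Z = 133
  R = 93 + 48 = 141
  Q = 24 − 3·133 − 2·141 = -657
Policy B (R − 39):
  Z = 133
  R = 93 − 39 = 54
  Q = 24 − 3·133 − 2·54 = -483
Q: -657 − (-483) = -174

-174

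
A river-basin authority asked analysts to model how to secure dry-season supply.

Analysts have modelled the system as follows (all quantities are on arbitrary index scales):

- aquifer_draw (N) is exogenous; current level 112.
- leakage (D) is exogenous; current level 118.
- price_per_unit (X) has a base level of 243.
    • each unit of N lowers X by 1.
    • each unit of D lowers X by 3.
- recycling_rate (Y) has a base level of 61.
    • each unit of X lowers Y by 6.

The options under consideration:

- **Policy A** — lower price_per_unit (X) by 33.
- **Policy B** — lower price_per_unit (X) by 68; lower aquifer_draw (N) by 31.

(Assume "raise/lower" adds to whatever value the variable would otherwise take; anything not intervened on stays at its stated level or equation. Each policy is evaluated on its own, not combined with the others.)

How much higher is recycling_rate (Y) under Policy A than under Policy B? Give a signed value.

-24

Policy A (X − 33):
  N = 112
  D = 118
  X = 243 − 112 − 3·118 (−33 from intervention) = -256
  Y = 61 − 6·(-256) = 1597
Policy B (X − 68, N − 31):
  N = 112 − 31 = 81
  D = 118
  X = 243 − 81 − 3·118 (−68 from intervention) = -260
  Y = 61 − 6·(-260) = 1621
Y: 1597 − 1621 = -24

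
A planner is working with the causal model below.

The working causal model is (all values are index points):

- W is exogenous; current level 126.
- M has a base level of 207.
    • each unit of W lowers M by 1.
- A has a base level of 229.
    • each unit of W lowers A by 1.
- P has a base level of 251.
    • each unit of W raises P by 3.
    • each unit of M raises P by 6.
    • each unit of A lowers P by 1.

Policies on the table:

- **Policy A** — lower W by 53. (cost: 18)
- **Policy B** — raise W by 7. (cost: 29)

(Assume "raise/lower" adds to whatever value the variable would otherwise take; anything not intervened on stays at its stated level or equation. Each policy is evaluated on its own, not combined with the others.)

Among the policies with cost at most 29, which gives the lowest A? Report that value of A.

96

Policy A (W − 53):
  W = 126 − 53 = 73
  A = 229 − 73 = 156
Policy B (W + 7):
  W = 126 + 7 = 133
  A = 229 − 133 = 96
Comparing — Policy A: A=156, Policy B: A=96. Lowest is 96 (Policy B).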